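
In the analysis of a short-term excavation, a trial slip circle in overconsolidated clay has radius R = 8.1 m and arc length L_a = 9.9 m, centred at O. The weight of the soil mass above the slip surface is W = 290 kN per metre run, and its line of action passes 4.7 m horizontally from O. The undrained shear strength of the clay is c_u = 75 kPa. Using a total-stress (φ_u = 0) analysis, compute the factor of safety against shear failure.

FS = 4.41

Taking moments about the centre O, the resisting moment is provided by the undrained shear strength acting along the arc:
M_R = c_u·L_a·R = 75·9.90·8.1 = 6014.2 kN·m/m
M_D = W·d = 290·4.7 = 1363.0 kN·m/m
FS = M_R / M_D = 6014.2 / 1363.0 = 4.413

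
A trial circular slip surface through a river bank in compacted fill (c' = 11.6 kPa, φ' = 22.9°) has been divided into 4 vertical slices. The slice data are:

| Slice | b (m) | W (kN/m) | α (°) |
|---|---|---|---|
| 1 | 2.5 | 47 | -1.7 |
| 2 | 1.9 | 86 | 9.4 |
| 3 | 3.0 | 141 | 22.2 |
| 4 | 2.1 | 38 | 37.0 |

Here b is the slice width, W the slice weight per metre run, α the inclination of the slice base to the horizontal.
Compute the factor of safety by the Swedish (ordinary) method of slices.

FS = 2.74

Ordinary method of slices: FS = Σ[c'·Δl_i + (W_i cosα_i)·tanφ'] / Σ W_i sinα_i, with Δl_i = b_i / cosα_i.
Slice 1: Δl = 2.5/cos(-1.7°) = 2.501 m; N'_1 = 47·cos(-1.7°) = 47.0; c'Δl = 29.01; W sinα = -1.4
Slice 2: Δl = 1.9/cos9.4° = 1.926 m; N'_2 = 86·cos9.4° = 84.8; c'Δl = 22.34; W sinα = 14.0
Slice 3: Δl = 3.0/cos22.2° = 3.240 m; N'_3 = 141·cos22.2° = 130.5; c'Δl = 37.59; W sinα = 53.3
Slice 4: Δl = 2.1/cos37.0° = 2.629 m; N'_4 = 38·cos37.0° = 30.3; c'Δl = 30.50; W sinα = 22.9
Σc'Δl = 119.4 kN/m; ΣN' = 292.7 kN/m; ΣW sinα = 88.8 kN/m
Resisting = 119.4 + 292.7·tan22.9° = 119.4 + 123.6 = 243.1 kN/m
FS = 243.1 / 88.8 = 2.738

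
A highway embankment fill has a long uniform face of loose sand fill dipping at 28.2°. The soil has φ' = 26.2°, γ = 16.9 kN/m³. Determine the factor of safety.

FS = 0.92

For a dry cohesionless infinite slope the factor of safety is FS = tanφ' / tanβ.
FS = tan26.2° / tan28.2° = 0.4921 / 0.5362 = 0.918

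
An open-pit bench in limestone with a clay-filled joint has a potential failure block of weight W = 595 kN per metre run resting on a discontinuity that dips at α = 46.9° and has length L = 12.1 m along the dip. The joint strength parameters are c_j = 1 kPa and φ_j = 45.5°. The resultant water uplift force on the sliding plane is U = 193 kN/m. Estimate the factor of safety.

Resolving the block weight along and normal to the plane and applying the Mohr–Coulomb strength on the joint:
N' = W cosα − U = 595·cos46.9° − 193 = 213.5 kN/m
Driving force T = W sinα = 595·sin46.9° = 434.4 kN/m
Resisting force R = c_j·L + N'·tanφ_j = 1·12.1 + 213.5·tan45.5° = 12.1 + 217.3 = 229.4 kN/m
FS = R / T = 229.4 / 434.4 = 0.528

FS = 0.53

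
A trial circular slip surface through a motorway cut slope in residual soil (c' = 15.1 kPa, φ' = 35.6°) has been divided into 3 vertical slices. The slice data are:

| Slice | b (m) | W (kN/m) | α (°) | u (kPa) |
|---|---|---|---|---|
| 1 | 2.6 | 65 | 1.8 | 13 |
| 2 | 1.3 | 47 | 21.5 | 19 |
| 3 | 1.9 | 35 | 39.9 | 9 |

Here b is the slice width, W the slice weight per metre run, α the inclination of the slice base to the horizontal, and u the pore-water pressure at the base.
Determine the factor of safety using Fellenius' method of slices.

FS = 3.25

Ordinary method of slices: FS = Σ[c'·Δl_i + (W_i cosα_i − u_i·Δl_i)·tanφ'] / Σ W_i sinα_i, with Δl_i = b_i / cosα_i.
Slice 1: Δl = 2.6/cos1.8° = 2.601 m; N'_1 = 65·cos1.8° − 13·2.601 = 31.2; c'Δl = 39.28; W sinα = 2.0
Slice 2: Δl = 1.3/cos21.5° = 1.397 m; N'_2 = 47·cos21.5° − 19·1.397 = 17.2; c'Δl = 21.10; W sinα = 17.2
Slice 3: Δl = 1.9/cos39.9° = 2.477 m; N'_3 = 35·cos39.9° − 9·2.477 = 4.6; c'Δl = 37.40; W sinα = 22.5
Σc'Δl = 97.8 kN/m; ΣN' = 52.9 kN/m; ΣW sinα = 41.7 kN/m
Resisting = 97.8 + 52.9·tan35.6° = 97.8 + 37.9 = 135.6 kN/m
FS = 135.6 / 41.7 = 3.251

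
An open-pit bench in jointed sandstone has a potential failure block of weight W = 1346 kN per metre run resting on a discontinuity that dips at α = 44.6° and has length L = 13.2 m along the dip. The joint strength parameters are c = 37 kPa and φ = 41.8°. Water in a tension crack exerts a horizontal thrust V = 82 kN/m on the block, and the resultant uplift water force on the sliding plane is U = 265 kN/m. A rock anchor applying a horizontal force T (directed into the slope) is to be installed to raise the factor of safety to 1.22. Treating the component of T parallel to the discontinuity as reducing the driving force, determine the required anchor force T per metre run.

Resolving forces along and normal to the sliding plane, with the horizontal anchor force T adding T·sinα to the effective normal force and T·cosα acting up the plane against the driving force:
FS = [cL + (W cosα − U − V sinα + T sinα) tanφ] / [W sinα + V cosα − T cosα]
Without the anchor: N' = 635.8 kN/m, driving T_d = 1003.5 kN/m, resisting R = 37·13.2 + 635.8·tan41.8° = 1056.9 kN/m, FS = 1.05.
Setting FS = 1.22 and solving for T:
1.22·(1003.5 − T cos44.6°) = 1056.9 + T sin44.6°·tan41.8°
T·(sin44.6°·tan41.8° + 1.22·cos44.6°) = 1.22·1003.5 − 1056.9
T·(0.7022·0.8941 + 1.22·0.7120) = 1224.3 − 1056.9 = 167.4
T·1.4965 = 167.4
T = 111.8 kN/m

T = 112 kN/m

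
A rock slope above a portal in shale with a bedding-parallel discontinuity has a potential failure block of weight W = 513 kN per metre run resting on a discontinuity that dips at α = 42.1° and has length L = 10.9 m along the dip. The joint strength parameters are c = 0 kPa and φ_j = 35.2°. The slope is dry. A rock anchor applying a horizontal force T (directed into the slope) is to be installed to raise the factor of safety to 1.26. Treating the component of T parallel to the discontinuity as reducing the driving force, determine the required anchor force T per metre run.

T = 117 kN/m

Resolving forces along and normal to the sliding plane, with the horizontal anchor force T adding T·sinα to the effective normal force and T·cosα acting up the plane against the driving force:
FS = [cL + (W cosα + T sinα) tanφ_j] / [W sinα − T cosα]
Without the anchor: N' = 380.6 kN/m, driving T_d = 343.9 kN/m, resisting R = 0·10.9 + 380.6·tan35.2° = 268.5 kN/m, FS = 0.78.
Setting FS = 1.26 and solving for T:
1.26·(343.9 − T cos42.1°) = 268.5 + T sin42.1°·tan35.2°
T·(sin42.1°·tan35.2° + 1.26·cos42.1°) = 1.26·343.9 − 268.5
T·(0.6704·0.7054 + 1.26·0.7420) = 433.4 − 268.5 = 164.8
T·1.4078 = 164.8
T = 117.1 kN/m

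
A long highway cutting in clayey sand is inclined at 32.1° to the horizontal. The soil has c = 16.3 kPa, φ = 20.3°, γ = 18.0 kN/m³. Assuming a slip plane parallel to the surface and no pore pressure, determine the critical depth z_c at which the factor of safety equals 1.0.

Setting FS = 1.00 in FS = [c + γz cos²β tanφ] / [γz sinβ cosβ] and solving for z:
z = c / [γ cosβ (FS·sinβ − cosβ·tanφ)]
  = 16.3 / [18.0·cos32.1°·(1.00·sin32.1° − cos32.1°·tan20.3°)]
  = 16.3 / [18.0·0.8471·(1.00·0.5314 − 0.8471·0.3699)]
  = 16.3 / 3.3247 = 4.903 m

z_c = 4.90 m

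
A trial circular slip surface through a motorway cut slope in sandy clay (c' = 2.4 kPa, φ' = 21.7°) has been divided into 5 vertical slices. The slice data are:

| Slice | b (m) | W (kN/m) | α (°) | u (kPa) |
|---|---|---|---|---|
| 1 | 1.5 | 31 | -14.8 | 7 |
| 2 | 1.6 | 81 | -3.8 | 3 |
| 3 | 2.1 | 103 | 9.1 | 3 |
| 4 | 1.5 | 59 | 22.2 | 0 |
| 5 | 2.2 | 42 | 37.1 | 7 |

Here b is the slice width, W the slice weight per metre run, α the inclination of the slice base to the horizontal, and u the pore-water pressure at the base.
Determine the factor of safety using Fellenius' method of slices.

Ordinary method of slices: FS = Σ[c'·Δl_i + (W_i cosα_i − u_i·Δl_i)·tanφ'] / Σ W_i sinα_i, with Δl_i = b_i / cosα_i.
Slice 1: Δl = 1.5/cos(-14.8°) = 1.551 m; N'_1 = 31·cos(-14.8°) − 7·1.551 = 19.1; c'Δl = 3.72; W sinα = -7.9
Slice 2: Δl = 1.6/cos(-3.8°) = 1.604 m; N'_2 = 81·cos(-3.8°) − 3·1.604 = 76.0; c'Δl = 3.85; W sinα = -5.4
Slice 3: Δl = 2.1/cos9.1° = 2.127 m; N'_3 = 103·cos9.1° − 3·2.127 = 95.3; c'Δl = 5.10; W sinα = 16.3
Slice 4: Δl = 1.5/cos22.2° = 1.620 m; N'_4 = 59·cos22.2° − 0·1.620 = 54.6; c'Δl = 3.89; W sinα = 22.3
Slice 5: Δl = 2.2/cos37.1° = 2.758 m; N'_5 = 42·cos37.1° − 7·2.758 = 14.2; c'Δl = 6.62; W sinα = 25.3
Σc'Δl = 23.2 kN/m; ΣN' = 259.3 kN/m; ΣW sinα = 50.6 kN/m
Resisting = 23.2 + 259.3·tan21.7° = 23.2 + 103.2 = 126.4 kN/m
FS = 126.4 / 50.6 = 2.496

FS = 2.50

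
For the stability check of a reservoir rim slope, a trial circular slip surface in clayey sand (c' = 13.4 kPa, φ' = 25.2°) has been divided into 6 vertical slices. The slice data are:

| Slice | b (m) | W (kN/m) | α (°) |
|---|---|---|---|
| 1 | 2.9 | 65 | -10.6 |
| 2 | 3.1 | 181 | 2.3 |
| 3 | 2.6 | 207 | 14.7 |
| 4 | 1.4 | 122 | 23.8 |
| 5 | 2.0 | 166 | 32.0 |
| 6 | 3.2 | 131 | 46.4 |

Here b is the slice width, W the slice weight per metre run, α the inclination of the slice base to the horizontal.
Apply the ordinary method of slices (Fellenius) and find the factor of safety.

Ordinary method of slices: FS = Σ[c'·Δl_i + (W_i cosα_i)·tanφ'] / Σ W_i sinα_i, with Δl_i = b_i / cosα_i.
Slice 1: Δl = 2.9/cos(-10.6°) = 2.950 m; N'_1 = 65·cos(-10.6°) = 63.9; c'Δl = 39.53; W sinα = -12.0
Slice 2: Δl = 3.1/cos2.3° = 3.102 m; N'_2 = 181·cos2.3° = 180.9; c'Δl = 41.57; W sinα = 7.3
Slice 3: Δl = 2.6/cos14.7° = 2.688 m; N'_3 = 207·cos14.7° = 200.2; c'Δl = 36.02; W sinα = 52.5
Slice 4: Δl = 1.4/cos23.8° = 1.530 m; N'_4 = 122·cos23.8° = 111.6; c'Δl = 20.50; W sinα = 49.2
Slice 5: Δl = 2.0/cos32.0° = 2.358 m; N'_5 = 166·cos32.0° = 140.8; c'Δl = 31.60; W sinα = 88.0
Slice 6: Δl = 3.2/cos46.4° = 4.640 m; N'_6 = 131·cos46.4° = 90.3; c'Δl = 62.18; W sinα = 94.9
Σc'Δl = 231.4 kN/m; ΣN' = 787.7 kN/m; ΣW sinα = 279.9 kN/m
Resisting = 231.4 + 787.7·tan25.2° = 231.4 + 370.7 = 602.1 kN/m
FS = 602.1 / 279.9 = 2.151

FS = 2.15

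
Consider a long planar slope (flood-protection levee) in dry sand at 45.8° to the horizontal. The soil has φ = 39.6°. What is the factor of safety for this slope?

FS = 0.80

For a dry cohesionless infinite slope the factor of safety is FS = tanφ / tanβ.
FS = tan39.6° / tan45.8° = 0.8273 / 1.0283 = 0.804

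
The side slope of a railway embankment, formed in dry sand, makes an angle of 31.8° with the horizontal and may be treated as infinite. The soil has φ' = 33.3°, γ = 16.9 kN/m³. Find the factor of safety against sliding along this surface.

FS = 1.06

For a dry cohesionless infinite slope the factor of safety is FS = tanφ' / tanβ.
FS = tan33.3° / tan31.8° = 0.6569 / 0.6200 = 1.059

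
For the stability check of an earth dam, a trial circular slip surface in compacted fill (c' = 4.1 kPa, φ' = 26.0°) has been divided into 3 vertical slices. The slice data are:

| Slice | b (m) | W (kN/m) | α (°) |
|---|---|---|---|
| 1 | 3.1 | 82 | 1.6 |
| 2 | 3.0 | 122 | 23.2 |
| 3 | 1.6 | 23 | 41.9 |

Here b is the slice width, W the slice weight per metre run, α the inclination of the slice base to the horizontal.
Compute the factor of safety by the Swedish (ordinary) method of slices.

Ordinary method of slices: FS = Σ[c'·Δl_i + (W_i cosα_i)·tanφ'] / Σ W_i sinα_i, with Δl_i = b_i / cosα_i.
Slice 1: Δl = 3.1/cos1.6° = 3.101 m; N'_1 = 82·cos1.6° = 82.0; c'Δl = 12.71; W sinα = 2.3
Slice 2: Δl = 3.0/cos23.2° = 3.264 m; N'_2 = 122·cos23.2° = 112.1; c'Δl = 13.38; W sinα = 48.1
Slice 3: Δl = 1.6/cos41.9° = 2.150 m; N'_3 = 23·cos41.9° = 17.1; c'Δl = 8.81; W sinα = 15.4
Σc'Δl = 34.9 kN/m; ΣN' = 211.2 kN/m; ΣW sinα = 65.7 kN/m
Resisting = 34.9 + 211.2·tan26.0° = 34.9 + 103.0 = 137.9 kN/m
FS = 137.9 / 65.7 = 2.099

FS = 2.10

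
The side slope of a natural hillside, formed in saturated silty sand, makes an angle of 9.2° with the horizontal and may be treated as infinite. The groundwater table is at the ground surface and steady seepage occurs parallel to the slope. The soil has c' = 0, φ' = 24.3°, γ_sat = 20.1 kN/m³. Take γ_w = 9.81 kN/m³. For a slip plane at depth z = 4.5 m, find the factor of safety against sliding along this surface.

With seepage parallel to the slope and the water table at the surface, the effective normal stress on the slip plane uses the buoyant unit weight γ' = γ_sat − γ_w while the driving shear stress uses γ_sat:
FS = [c' + γ' z cos²β tanφ'] / [γ_sat z sinβ cosβ]
(For c' = 0 this reduces to FS = (γ'/γ_sat)·tanφ'/tanβ.)
γ' = 20.1 − 9.81 = 10.29 kN/m³
Numerator = 0.0 + 10.29·4.5·cos²9.2°·tan24.3° = 0.0 + 10.29·4.5·0.9744·0.4515 = 20.373 kPa
Denominator = 20.1·4.5·sin9.2°·cos9.2° = 20.1·4.5·0.1599·0.9871 = 14.275 kPa
FS = 20.373 / 14.275 = 1.427

FS = 1.43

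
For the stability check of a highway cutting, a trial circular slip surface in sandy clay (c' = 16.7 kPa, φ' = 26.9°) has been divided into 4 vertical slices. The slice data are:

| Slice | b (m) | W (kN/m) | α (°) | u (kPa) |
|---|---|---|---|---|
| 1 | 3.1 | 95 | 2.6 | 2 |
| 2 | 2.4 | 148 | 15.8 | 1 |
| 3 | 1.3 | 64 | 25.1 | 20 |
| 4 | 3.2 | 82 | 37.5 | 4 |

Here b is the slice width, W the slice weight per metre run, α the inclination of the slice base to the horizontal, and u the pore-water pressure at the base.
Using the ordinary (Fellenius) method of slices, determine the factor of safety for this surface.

Ordinary method of slices: FS = Σ[c'·Δl_i + (W_i cosα_i − u_i·Δl_i)·tanφ'] / Σ W_i sinα_i, with Δl_i = b_i / cosα_i.
Slice 1: Δl = 3.1/cos2.6° = 3.103 m; N'_1 = 95·cos2.6° − 2·3.103 = 88.7; c'Δl = 51.82; W sinα = 4.3
Slice 2: Δl = 2.4/cos15.8° = 2.494 m; N'_2 = 148·cos15.8° − 1·2.494 = 139.9; c'Δl = 41.65; W sinα = 40.3
Slice 3: Δl = 1.3/cos25.1° = 1.436 m; N'_3 = 64·cos25.1° − 20·1.436 = 29.2; c'Δl = 23.97; W sinα = 27.1
Slice 4: Δl = 3.2/cos37.5° = 4.034 m; N'_4 = 82·cos37.5° − 4·4.034 = 48.9; c'Δl = 67.36; W sinα = 49.9
Σc'Δl = 184.8 kN/m; ΣN' = 306.8 kN/m; ΣW sinα = 121.7 kN/m
Resisting = 184.8 + 306.8·tan26.9° = 184.8 + 155.6 = 340.4 kN/m
FS = 340.4 / 121.7 = 2.798

FS = 2.80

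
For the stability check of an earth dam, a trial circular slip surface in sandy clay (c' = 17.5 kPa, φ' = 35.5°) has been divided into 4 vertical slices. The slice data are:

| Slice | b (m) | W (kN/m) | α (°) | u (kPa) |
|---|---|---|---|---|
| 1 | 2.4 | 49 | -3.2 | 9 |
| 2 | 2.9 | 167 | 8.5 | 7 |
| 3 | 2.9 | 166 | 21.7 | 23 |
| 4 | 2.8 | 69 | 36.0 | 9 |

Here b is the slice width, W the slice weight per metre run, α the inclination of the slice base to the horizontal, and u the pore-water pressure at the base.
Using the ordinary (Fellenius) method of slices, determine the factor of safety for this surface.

Ordinary method of slices: FS = Σ[c'·Δl_i + (W_i cosα_i − u_i·Δl_i)·tanφ'] / Σ W_i sinα_i, with Δl_i = b_i / cosα_i.
Slice 1: Δl = 2.4/cos(-3.2°) = 2.404 m; N'_1 = 49·cos(-3.2°) − 9·2.404 = 27.3; c'Δl = 42.07; W sinα = -2.7
Slice 2: Δl = 2.9/cos8.5° = 2.932 m; N'_2 = 167·cos8.5° − 7·2.932 = 144.6; c'Δl = 51.31; W sinα = 24.7
Slice 3: Δl = 2.9/cos21.7° = 3.121 m; N'_3 = 166·cos21.7° − 23·3.121 = 82.4; c'Δl = 54.62; W sinα = 61.4
Slice 4: Δl = 2.8/cos36.0° = 3.461 m; N'_4 = 69·cos36.0° − 9·3.461 = 24.7; c'Δl = 60.57; W sinα = 40.6
Σc'Δl = 208.6 kN/m; ΣN' = 279.1 kN/m; ΣW sinα = 123.9 kN/m
Resisting = 208.6 + 279.1·tan35.5° = 208.6 + 199.0 = 407.6 kN/m
FS = 407.6 / 123.9 = 3.290

FS = 3.29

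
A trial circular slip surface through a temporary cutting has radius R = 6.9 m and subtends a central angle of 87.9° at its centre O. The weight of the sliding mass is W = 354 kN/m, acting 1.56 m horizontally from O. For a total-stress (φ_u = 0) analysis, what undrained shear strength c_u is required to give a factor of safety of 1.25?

FS = c_u·L_a·R / (W·d), so c_u = FS·W·d / (L_a·R).
Arc length L_a = R·θ = 6.9·(87.9°·π/180) = 6.9·1.5341 = 10.59 m
c_u = 1.25·354·1.56 / (10.59·6.9) = 690.3 / 73.04 = 9.45 kPa

c_u = 9.5 kPa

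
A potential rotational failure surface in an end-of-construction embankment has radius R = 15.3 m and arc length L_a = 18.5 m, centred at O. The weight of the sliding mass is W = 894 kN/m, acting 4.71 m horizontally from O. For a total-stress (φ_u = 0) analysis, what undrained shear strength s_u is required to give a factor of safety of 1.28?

FS = s_u·L_a·R / (W·d), so s_u = FS·W·d / (L_a·R).
s_u = 1.28·894·4.71 / (18.50·15.3) = 5389.7 / 283.05 = 19.04 kPa

s_u = 19.0 kPa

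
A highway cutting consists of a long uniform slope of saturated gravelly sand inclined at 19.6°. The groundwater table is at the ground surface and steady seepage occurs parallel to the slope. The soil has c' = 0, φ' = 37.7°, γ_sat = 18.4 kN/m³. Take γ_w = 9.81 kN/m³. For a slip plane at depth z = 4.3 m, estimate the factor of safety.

FS = 1.01

With seepage parallel to the slope and the water table at the surface, the effective normal stress on the slip plane uses the buoyant unit weight γ' = γ_sat − γ_w while the driving shear stress uses γ_sat:
FS = [c' + γ' z cos²β tanφ'] / [γ_sat z sinβ cosβ]
(For c' = 0 this reduces to FS = (γ'/γ_sat)·tanφ'/tanβ.)
γ' = 18.4 − 9.81 = 8.59 kN/m³
Numerator = 0.0 + 8.59·4.3·cos²19.6°·tan37.7° = 0.0 + 8.59·4.3·0.8875·0.7729 = 25.336 kPa
Denominator = 18.4·4.3·sin19.6°·cos19.6° = 18.4·4.3·0.3355·0.9421 = 25.003 kPa
FS = 25.336 / 25.003 = 1.013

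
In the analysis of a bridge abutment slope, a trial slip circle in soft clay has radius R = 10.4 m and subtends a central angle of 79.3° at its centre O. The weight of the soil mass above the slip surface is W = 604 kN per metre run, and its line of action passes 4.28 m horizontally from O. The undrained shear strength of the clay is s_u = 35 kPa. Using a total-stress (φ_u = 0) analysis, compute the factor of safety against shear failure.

FS = 2.03

Taking moments about the centre O, the resisting moment is provided by the undrained shear strength acting along the arc:
Arc length L_a = R·θ = 10.4·(79.3°·π/180) = 10.4·1.3840 = 14.39 m
M_R = s_u·L_a·R = 35·14.39·10.4 = 5239.4 kN·m/m
M_D = W·d = 604·4.28 = 2585.1 kN·m/m
FS = M_R / M_D = 5239.4 / 2585.1 = 2.027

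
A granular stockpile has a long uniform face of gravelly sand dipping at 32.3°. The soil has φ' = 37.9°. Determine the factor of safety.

FS = 1.23

For a dry cohesionless infinite slope the factor of safety is FS = tanφ' / tanβ.
FS = tan37.9° / tan32.3° = 0.7785 / 0.6322 = 1.231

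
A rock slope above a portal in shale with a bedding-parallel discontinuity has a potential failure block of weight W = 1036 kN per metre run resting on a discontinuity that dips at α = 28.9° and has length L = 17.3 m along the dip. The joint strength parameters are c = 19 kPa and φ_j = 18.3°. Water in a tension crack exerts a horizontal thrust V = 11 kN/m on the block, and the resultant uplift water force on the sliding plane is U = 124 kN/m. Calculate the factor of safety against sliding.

Resolving the block weight along and normal to the plane and applying the Mohr–Coulomb strength on the joint:
N' = W cosα − U − V sinα = 1036·cos28.9° − 124 − 11·sin28.9° = 777.7 kN/m
Driving force T = W sinα + V cosα = 1036·sin28.9° + 11·cos28.9° = 510.3 kN/m
Resisting force R = c·L + N'·tanφ_j = 19·17.3 + 777.7·tan18.3° = 328.7 + 257.2 = 585.9 kN/m
FS = R / T = 585.9 / 510.3 = 1.148

FS = 1.15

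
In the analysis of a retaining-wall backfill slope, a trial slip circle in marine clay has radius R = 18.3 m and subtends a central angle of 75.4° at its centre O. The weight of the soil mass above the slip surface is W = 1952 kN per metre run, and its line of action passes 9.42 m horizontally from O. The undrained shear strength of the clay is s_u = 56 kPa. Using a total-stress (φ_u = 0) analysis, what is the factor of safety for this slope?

Taking moments about the centre O, the resisting moment is provided by the undrained shear strength acting along the arc:
Arc length L_a = R·θ = 18.3·(75.4°·π/180) = 18.3·1.3160 = 24.08 m
M_R = s_u·L_a·R = 56·24.08·18.3 = 24679.6 kN·m/m
M_D = W·d = 1952·9.42 = 18387.8 kN·m/m
FS = M_R / M_D = 24679.6 / 18387.8 = 1.342

FS = 1.34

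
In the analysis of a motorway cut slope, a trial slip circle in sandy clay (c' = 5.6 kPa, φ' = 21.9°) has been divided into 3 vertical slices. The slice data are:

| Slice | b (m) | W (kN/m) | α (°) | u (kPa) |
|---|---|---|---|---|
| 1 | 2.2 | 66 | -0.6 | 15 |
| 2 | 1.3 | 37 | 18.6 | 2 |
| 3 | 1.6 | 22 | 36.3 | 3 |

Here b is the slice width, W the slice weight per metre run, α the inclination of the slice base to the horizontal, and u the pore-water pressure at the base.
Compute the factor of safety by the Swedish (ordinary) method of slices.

FS = 2.57

Ordinary method of slices: FS = Σ[c'·Δl_i + (W_i cosα_i − u_i·Δl_i)·tanφ'] / Σ W_i sinα_i, with Δl_i = b_i / cosα_i.
Slice 1: Δl = 2.2/cos(-0.6°) = 2.200 m; N'_1 = 66·cos(-0.6°) − 15·2.200 = 33.0; c'Δl = 12.32; W sinα = -0.7
Slice 2: Δl = 1.3/cos18.6° = 1.372 m; N'_2 = 37·cos18.6° − 2·1.372 = 32.3; c'Δl = 7.68; W sinα = 11.8
Slice 3: Δl = 1.6/cos36.3° = 1.985 m; N'_3 = 22·cos36.3° − 3·1.985 = 11.8; c'Δl = 11.12; W sinα = 13.0
Σc'Δl = 31.1 kN/m; ΣN' = 77.1 kN/m; ΣW sinα = 24.1 kN/m
Resisting = 31.1 + 77.1·tan21.9° = 31.1 + 31.0 = 62.1 kN/m
FS = 62.1 / 24.1 = 2.574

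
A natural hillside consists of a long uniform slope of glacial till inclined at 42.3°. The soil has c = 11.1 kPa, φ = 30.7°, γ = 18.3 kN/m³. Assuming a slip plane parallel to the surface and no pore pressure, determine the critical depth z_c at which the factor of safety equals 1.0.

z_c = 3.51 m

Setting FS = 1.00 in FS = [c + γz cos²β tanφ] / [γz sinβ cosβ] and solving for z:
z = c / [γ cosβ (FS·sinβ − cosβ·tanφ)]
  = 11.1 / [18.3·cos42.3°·(1.00·sin42.3° − cos42.3°·tan30.7°)]
  = 11.1 / [18.3·0.7396·(1.00·0.6730 − 0.7396·0.5938)]
  = 11.1 / 3.1652 = 3.507 m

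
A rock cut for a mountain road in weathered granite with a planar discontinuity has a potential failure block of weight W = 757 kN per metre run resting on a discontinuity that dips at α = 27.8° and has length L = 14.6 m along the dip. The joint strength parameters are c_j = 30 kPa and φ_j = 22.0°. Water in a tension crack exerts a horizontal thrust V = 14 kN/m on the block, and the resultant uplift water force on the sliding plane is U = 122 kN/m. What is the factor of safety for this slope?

FS = 1.80

Resolving the block weight along and normal to the plane and applying the Mohr–Coulomb strength on the joint:
N' = W cosα − U − V sinα = 757·cos27.8° − 122 − 14·sin27.8° = 541.1 kN/m
Driving force T = W sinα + V cosα = 757·sin27.8° + 14·cos27.8° = 365.4 kN/m
Resisting force R = c_j·L + N'·tanφ_j = 30·14.6 + 541.1·tan22.0° = 438.0 + 218.6 = 656.6 kN/m
FS = R / T = 656.6 / 365.4 = 1.797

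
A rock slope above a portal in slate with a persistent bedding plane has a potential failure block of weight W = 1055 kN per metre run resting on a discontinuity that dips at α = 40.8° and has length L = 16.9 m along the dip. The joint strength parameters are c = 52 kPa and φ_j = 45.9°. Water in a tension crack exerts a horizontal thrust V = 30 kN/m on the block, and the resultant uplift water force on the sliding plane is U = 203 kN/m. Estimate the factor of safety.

FS = 2.07

Resolving the block weight along and normal to the plane and applying the Mohr–Coulomb strength on the joint:
N' = W cosα − U − V sinα = 1055·cos40.8° − 203 − 30·sin40.8° = 576.0 kN/m
Driving force T = W sinα + V cosα = 1055·sin40.8° + 30·cos40.8° = 712.1 kN/m
Resisting force R = c·L + N'·tanφ_j = 52·16.9 + 576.0·tan45.9° = 878.8 + 594.4 = 1473.2 kN/m
FS = R / T = 1473.2 / 712.1 = 2.069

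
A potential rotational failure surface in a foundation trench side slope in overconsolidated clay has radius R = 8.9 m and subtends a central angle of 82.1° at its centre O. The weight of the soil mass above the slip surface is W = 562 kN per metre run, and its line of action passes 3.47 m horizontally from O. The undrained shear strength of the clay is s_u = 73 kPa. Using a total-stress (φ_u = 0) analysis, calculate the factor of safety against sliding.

Taking moments about the centre O, the resisting moment is provided by the undrained shear strength acting along the arc:
Arc length L_a = R·θ = 8.9·(82.1°·π/180) = 8.9·1.4329 = 12.75 m
M_R = s_u·L_a·R = 73·12.75·8.9 = 8285.6 kN·m/m
M_D = W·d = 562·3.47 = 1950.1 kN·m/m
FS = M_R / M_D = 8285.6 / 1950.1 = 4.249

FS = 4.25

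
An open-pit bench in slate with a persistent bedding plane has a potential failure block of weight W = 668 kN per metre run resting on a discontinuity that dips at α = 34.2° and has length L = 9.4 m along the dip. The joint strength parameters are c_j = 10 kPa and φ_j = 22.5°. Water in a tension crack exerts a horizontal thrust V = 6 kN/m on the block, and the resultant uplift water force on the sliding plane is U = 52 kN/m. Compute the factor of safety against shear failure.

FS = 0.79

Resolving the block weight along and normal to the plane and applying the Mohr–Coulomb strength on the joint:
N' = W cosα − U − V sinα = 668·cos34.2° − 52 − 6·sin34.2° = 497.1 kN/m
Driving force T = W sinα + V cosα = 668·sin34.2° + 6·cos34.2° = 380.4 kN/m
Resisting force R = c_j·L + N'·tanφ_j = 10·9.4 + 497.1·tan22.5° = 94.0 + 205.9 = 299.9 kN/m
FS = R / T = 299.9 / 380.4 = 0.788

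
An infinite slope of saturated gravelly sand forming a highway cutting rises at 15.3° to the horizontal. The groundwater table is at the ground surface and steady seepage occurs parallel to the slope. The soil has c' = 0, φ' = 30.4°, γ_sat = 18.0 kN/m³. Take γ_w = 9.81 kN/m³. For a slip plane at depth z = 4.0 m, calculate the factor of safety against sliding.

With seepage parallel to the slope and the water table at the surface, the effective normal stress on the slip plane uses the buoyant unit weight γ' = γ_sat − γ_w while the driving shear stress uses γ_sat:
FS = [c' + γ' z cos²β tanφ'] / [γ_sat z sinβ cosβ]
(For c' = 0 this reduces to FS = (γ'/γ_sat)·tanφ'/tanβ.)
γ' = 18.0 − 9.81 = 8.19 kN/m³
Numerator = 0.0 + 8.19·4.0·cos²15.3°·tan30.4° = 0.0 + 8.19·4.0·0.9304·0.5867 = 17.882 kPa
Denominator = 18.0·4.0·sin15.3°·cos15.3° = 18.0·4.0·0.2639·0.9646 = 18.325 kPa
FS = 17.882 / 18.325 = 0.976

FS = 0.98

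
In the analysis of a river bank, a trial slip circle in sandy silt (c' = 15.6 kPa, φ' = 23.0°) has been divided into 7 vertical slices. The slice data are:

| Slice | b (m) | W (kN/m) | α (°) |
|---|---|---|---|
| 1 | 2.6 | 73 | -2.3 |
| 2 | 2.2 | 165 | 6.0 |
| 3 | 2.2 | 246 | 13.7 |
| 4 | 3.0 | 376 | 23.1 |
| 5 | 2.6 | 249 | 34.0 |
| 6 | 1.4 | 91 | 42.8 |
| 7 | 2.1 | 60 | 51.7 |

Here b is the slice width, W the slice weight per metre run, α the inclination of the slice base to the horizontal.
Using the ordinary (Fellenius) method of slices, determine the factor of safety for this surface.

Ordinary method of slices: FS = Σ[c'·Δl_i + (W_i cosα_i)·tanφ'] / Σ W_i sinα_i, with Δl_i = b_i / cosα_i.
Slice 1: Δl = 2.6/cos(-2.3°) = 2.602 m; N'_1 = 73·cos(-2.3°) = 72.9; c'Δl = 40.59; W sinα = -2.9
Slice 2: Δl = 2.2/cos6.0° = 2.212 m; N'_2 = 165·cos6.0° = 164.1; c'Δl = 34.51; W sinα = 17.2
Slice 3: Δl = 2.2/cos13.7° = 2.264 m; N'_3 = 246·cos13.7° = 239.0; c'Δl = 35.33; W sinα = 58.3
Slice 4: Δl = 3.0/cos23.1° = 3.262 m; N'_4 = 376·cos23.1° = 345.9; c'Δl = 50.88; W sinα = 147.5
Slice 5: Δl = 2.6/cos34.0° = 3.136 m; N'_5 = 249·cos34.0° = 206.4; c'Δl = 48.92; W sinα = 139.2
Slice 6: Δl = 1.4/cos42.8° = 1.908 m; N'_6 = 91·cos42.8° = 66.8; c'Δl = 29.77; W sinα = 61.8
Slice 7: Δl = 2.1/cos51.7° = 3.388 m; N'_7 = 60·cos51.7° = 37.2; c'Δl = 52.86; W sinα = 47.1
Σc'Δl = 292.9 kN/m; ΣN' = 1132.3 kN/m; ΣW sinα = 468.3 kN/m
Resisting = 292.9 + 1132.3·tan23.0° = 292.9 + 480.6 = 773.5 kN/m
FS = 773.5 / 468.3 = 1.652

FS = 1.65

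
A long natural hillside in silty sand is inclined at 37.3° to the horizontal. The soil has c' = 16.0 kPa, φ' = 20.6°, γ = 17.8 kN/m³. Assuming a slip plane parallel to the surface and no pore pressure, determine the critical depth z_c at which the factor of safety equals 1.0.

z_c = 3.68 m

Setting FS = 1.00 in FS = [c' + γz cos²β tanφ'] / [γz sinβ cosβ] and solving for z:
z = c' / [γ cosβ (FS·sinβ − cosβ·tanφ')]
  = 16.0 / [17.8·cos37.3°·(1.00·sin37.3° − cos37.3°·tan20.6°)]
  = 16.0 / [17.8·0.7955·(1.00·0.6060 − 0.7955·0.3759)]
  = 16.0 / 4.3468 = 3.681 m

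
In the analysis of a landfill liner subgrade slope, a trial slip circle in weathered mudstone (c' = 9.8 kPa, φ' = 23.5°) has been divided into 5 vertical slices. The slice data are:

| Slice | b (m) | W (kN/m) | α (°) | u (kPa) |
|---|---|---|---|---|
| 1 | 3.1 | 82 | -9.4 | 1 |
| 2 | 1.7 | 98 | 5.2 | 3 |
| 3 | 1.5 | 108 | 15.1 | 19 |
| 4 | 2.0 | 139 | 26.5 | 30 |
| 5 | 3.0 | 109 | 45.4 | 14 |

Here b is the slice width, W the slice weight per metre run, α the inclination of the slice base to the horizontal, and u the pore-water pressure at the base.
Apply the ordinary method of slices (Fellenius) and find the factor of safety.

Ordinary method of slices: FS = Σ[c'·Δl_i + (W_i cosα_i − u_i·Δl_i)·tanφ'] / Σ W_i sinα_i, with Δl_i = b_i / cosα_i.
Slice 1: Δl = 3.1/cos(-9.4°) = 3.142 m; N'_1 = 82·cos(-9.4°) − 1·3.142 = 77.8; c'Δl = 30.79; W sinα = -13.4
Slice 2: Δl = 1.7/cos5.2° = 1.707 m; N'_2 = 98·cos5.2° − 3·1.707 = 92.5; c'Δl = 16.73; W sinα = 8.9
Slice 3: Δl = 1.5/cos15.1° = 1.554 m; N'_3 = 108·cos15.1° − 19·1.554 = 74.8; c'Δl = 15.23; W sinα = 28.1
Slice 4: Δl = 2.0/cos26.5° = 2.235 m; N'_4 = 139·cos26.5° − 30·2.235 = 57.4; c'Δl = 21.90; W sinα = 62.0
Slice 5: Δl = 3.0/cos45.4° = 4.273 m; N'_5 = 109·cos45.4° − 14·4.273 = 16.7; c'Δl = 41.87; W sinα = 77.6
Σc'Δl = 126.5 kN/m; ΣN' = 319.1 kN/m; ΣW sinα = 163.3 kN/m
Resisting = 126.5 + 319.1·tan23.5° = 126.5 + 138.7 = 265.2 kN/m
FS = 265.2 / 163.3 = 1.625

FS = 1.62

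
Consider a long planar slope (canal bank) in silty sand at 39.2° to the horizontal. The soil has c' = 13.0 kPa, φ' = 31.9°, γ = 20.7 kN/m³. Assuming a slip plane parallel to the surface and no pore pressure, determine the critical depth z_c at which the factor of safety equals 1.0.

Setting FS = 1.00 in FS = [c' + γz cos²β tanφ'] / [γz sinβ cosβ] and solving for z:
z = c' / [γ cosβ (FS·sinβ − cosβ·tanφ')]
  = 13.0 / [20.7·cos39.2°·(1.00·sin39.2° − cos39.2°·tan31.9°)]
  = 13.0 / [20.7·0.7749·(1.00·0.6320 − 0.7749·0.6224)]
  = 13.0 / 2.4009 = 5.415 m

z_c = 5.41 m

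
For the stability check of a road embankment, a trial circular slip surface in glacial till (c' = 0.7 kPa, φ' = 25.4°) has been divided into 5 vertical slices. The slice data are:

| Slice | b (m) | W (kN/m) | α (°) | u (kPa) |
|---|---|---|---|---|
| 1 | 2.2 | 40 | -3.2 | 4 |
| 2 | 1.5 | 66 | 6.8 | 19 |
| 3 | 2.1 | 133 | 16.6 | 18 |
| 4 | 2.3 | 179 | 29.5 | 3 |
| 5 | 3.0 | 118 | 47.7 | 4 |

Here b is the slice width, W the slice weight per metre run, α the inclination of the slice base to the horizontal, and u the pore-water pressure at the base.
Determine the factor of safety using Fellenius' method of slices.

FS = 0.83

Ordinary method of slices: FS = Σ[c'·Δl_i + (W_i cosα_i − u_i·Δl_i)·tanφ'] / Σ W_i sinα_i, with Δl_i = b_i / cosα_i.
Slice 1: Δl = 2.2/cos(-3.2°) = 2.203 m; N'_1 = 40·cos(-3.2°) − 4·2.203 = 31.1; c'Δl = 1.54; W sinα = -2.2
Slice 2: Δl = 1.5/cos6.8° = 1.511 m; N'_2 = 66·cos6.8° − 19·1.511 = 36.8; c'Δl = 1.06; W sinα = 7.8
Slice 3: Δl = 2.1/cos16.6° = 2.191 m; N'_3 = 133·cos16.6° − 18·2.191 = 88.0; c'Δl = 1.53; W sinα = 38.0
Slice 4: Δl = 2.3/cos29.5° = 2.643 m; N'_4 = 179·cos29.5° − 3·2.643 = 147.9; c'Δl = 1.85; W sinα = 88.1
Slice 5: Δl = 3.0/cos47.7° = 4.458 m; N'_5 = 118·cos47.7° − 4·4.458 = 61.6; c'Δl = 3.12; W sinα = 87.3
Σc'Δl = 9.1 kN/m; ΣN' = 365.4 kN/m; ΣW sinα = 219.0 kN/m
Resisting = 9.1 + 365.4·tan25.4° = 9.1 + 173.5 = 182.6 kN/m
FS = 182.6 / 219.0 = 0.834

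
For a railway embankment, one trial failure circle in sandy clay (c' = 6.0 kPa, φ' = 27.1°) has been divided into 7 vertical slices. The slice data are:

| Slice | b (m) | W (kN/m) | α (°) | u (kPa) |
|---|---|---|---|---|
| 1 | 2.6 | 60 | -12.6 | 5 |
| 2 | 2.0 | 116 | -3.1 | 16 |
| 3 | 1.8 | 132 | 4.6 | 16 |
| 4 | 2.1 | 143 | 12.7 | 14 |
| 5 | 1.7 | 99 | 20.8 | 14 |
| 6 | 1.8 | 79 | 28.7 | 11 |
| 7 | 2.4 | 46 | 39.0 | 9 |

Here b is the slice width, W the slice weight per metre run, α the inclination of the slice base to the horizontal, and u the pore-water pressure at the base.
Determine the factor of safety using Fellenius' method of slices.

Ordinary method of slices: FS = Σ[c'·Δl_i + (W_i cosα_i − u_i·Δl_i)·tanφ'] / Σ W_i sinα_i, with Δl_i = b_i / cosα_i.
Slice 1: Δl = 2.6/cos(-12.6°) = 2.664 m; N'_1 = 60·cos(-12.6°) − 5·2.664 = 45.2; c'Δl = 15.98; W sinα = -13.1
Slice 2: Δl = 2.0/cos(-3.1°) = 2.003 m; N'_2 = 116·cos(-3.1°) − 16·2.003 = 83.8; c'Δl = 12.02; W sinα = -6.3
Slice 3: Δl = 1.8/cos4.6° = 1.806 m; N'_3 = 132·cos4.6° − 16·1.806 = 102.7; c'Δl = 10.83; W sinα = 10.6
Slice 4: Δl = 2.1/cos12.7° = 2.153 m; N'_4 = 143·cos12.7° − 14·2.153 = 109.4; c'Δl = 12.92; W sinα = 31.4
Slice 5: Δl = 1.7/cos20.8° = 1.819 m; N'_5 = 99·cos20.8° − 14·1.819 = 67.1; c'Δl = 10.91; W sinα = 35.2
Slice 6: Δl = 1.8/cos28.7° = 2.052 m; N'_6 = 79·cos28.7° − 11·2.052 = 46.7; c'Δl = 12.31; W sinα = 37.9
Slice 7: Δl = 2.4/cos39.0° = 3.088 m; N'_7 = 46·cos39.0° − 9·3.088 = 8.0; c'Δl = 18.53; W sinα = 28.9
Σc'Δl = 93.5 kN/m; ΣN' = 462.8 kN/m; ΣW sinα = 124.7 kN/m
Resisting = 93.5 + 462.8·tan27.1° = 93.5 + 236.8 = 330.3 kN/m
FS = 330.3 / 124.7 = 2.649

FS = 2.65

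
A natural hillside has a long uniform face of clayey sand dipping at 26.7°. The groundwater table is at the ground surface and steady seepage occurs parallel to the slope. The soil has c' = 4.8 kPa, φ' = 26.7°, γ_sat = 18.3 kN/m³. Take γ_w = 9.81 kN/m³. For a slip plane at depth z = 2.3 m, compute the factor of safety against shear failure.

With seepage parallel to the slope and the water table at the surface, the effective normal stress on the slip plane uses the buoyant unit weight γ' = γ_sat − γ_w while the driving shear stress uses γ_sat:
FS = [c' + γ' z cos²β tanφ'] / [γ_sat z sinβ cosβ]
γ' = 18.3 − 9.81 = 8.49 kN/m³
Numerator = 4.8 + 8.49·2.3·cos²26.7°·tan26.7° = 4.8 + 8.49·2.3·0.7981·0.5029 = 12.638 kPa
Denominator = 18.3·2.3·sin26.7°·cos26.7° = 18.3·2.3·0.4493·0.8934 = 16.895 kPa
FS = 12.638 / 16.895 = 0.748

FS = 0.75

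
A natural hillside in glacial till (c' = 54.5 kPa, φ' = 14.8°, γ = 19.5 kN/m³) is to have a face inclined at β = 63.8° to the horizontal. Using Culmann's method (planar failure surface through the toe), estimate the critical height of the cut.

Culmann's analysis gives the critical failure plane at α_cr = (β + φ')/2 = (63.8 + 14.8)/2 = 39.3°, and the critical height
H_c = (4c'/γ) · sinβ cosφ' / [1 − cos(β − φ')]
    = (4·54.5/19.5) · sin63.8°·cos14.8° / [1 − cos(49.0°)]
    = 11.179 · 0.8973·0.9668 / [1 − 0.6561]
    = 11.179 · 0.8675 / 0.3439
    = 28.20 m

H_c = 28.20 m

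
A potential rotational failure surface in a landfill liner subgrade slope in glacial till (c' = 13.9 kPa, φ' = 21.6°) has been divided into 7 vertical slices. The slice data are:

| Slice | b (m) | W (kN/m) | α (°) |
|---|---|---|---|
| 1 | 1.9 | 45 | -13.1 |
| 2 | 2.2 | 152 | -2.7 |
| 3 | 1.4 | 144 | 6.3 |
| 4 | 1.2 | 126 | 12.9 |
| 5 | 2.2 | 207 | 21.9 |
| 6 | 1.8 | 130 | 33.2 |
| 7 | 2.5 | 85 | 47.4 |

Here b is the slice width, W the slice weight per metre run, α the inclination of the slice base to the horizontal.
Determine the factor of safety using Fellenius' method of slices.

FS = 2.25

Ordinary method of slices: FS = Σ[c'·Δl_i + (W_i cosα_i)·tanφ'] / Σ W_i sinα_i, with Δl_i = b_i / cosα_i.
Slice 1: Δl = 1.9/cos(-13.1°) = 1.951 m; N'_1 = 45·cos(-13.1°) = 43.8; c'Δl = 27.12; W sinα = -10.2
Slice 2: Δl = 2.2/cos(-2.7°) = 2.202 m; N'_2 = 152·cos(-2.7°) = 151.8; c'Δl = 30.61; W sinα = -7.2
Slice 3: Δl = 1.4/cos6.3° = 1.409 m; N'_3 = 144·cos6.3° = 143.1; c'Δl = 19.58; W sinα = 15.8
Slice 4: Δl = 1.2/cos12.9° = 1.231 m; N'_4 = 126·cos12.9° = 122.8; c'Δl = 17.11; W sinα = 28.1
Slice 5: Δl = 2.2/cos21.9° = 2.371 m; N'_5 = 207·cos21.9° = 192.1; c'Δl = 32.96; W sinα = 77.2
Slice 6: Δl = 1.8/cos33.2° = 2.151 m; N'_6 = 130·cos33.2° = 108.8; c'Δl = 29.90; W sinα = 71.2
Slice 7: Δl = 2.5/cos47.4° = 3.693 m; N'_7 = 85·cos47.4° = 57.5; c'Δl = 51.34; W sinα = 62.6
Σc'Δl = 208.6 kN/m; ΣN' = 820.0 kN/m; ΣW sinα = 237.5 kN/m
Resisting = 208.6 + 820.0·tan21.6° = 208.6 + 324.7 = 533.3 kN/m
FS = 533.3 / 237.5 = 2.245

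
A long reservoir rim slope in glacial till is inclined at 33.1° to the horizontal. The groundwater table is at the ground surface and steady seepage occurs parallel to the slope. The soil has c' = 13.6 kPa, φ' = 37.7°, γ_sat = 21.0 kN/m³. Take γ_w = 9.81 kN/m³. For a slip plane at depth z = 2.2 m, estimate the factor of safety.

With seepage parallel to the slope and the water table at the surface, the effective normal stress on the slip plane uses the buoyant unit weight γ' = γ_sat − γ_w while the driving shear stress uses γ_sat:
FS = [c' + γ' z cos²β tanφ'] / [γ_sat z sinβ cosβ]
γ' = 21.0 − 9.81 = 11.19 kN/m³
Numerator = 13.6 + 11.19·2.2·cos²33.1°·tan37.7° = 13.6 + 11.19·2.2·0.7018·0.7729 = 26.953 kPa
Denominator = 21.0·2.2·sin33.1°·cos33.1° = 21.0·2.2·0.5461·0.8377 = 21.136 kPa
FS = 26.953 / 21.136 = 1.275

FS = 1.28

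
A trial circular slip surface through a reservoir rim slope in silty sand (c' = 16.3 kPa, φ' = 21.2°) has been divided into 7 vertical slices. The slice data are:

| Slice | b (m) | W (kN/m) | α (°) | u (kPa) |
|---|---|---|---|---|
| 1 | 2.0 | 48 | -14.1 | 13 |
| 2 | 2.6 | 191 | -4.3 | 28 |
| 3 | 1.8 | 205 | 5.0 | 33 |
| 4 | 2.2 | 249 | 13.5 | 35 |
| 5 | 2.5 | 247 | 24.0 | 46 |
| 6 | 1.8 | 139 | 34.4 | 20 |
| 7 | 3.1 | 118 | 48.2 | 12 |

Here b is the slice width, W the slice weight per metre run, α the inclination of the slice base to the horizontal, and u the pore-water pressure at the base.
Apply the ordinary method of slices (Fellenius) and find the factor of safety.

Ordinary method of slices: FS = Σ[c'·Δl_i + (W_i cosα_i − u_i·Δl_i)·tanφ'] / Σ W_i sinα_i, with Δl_i = b_i / cosα_i.
Slice 1: Δl = 2.0/cos(-14.1°) = 2.062 m; N'_1 = 48·cos(-14.1°) − 13·2.062 = 19.7; c'Δl = 33.61; W sinα = -11.7
Slice 2: Δl = 2.6/cos(-4.3°) = 2.607 m; N'_2 = 191·cos(-4.3°) − 28·2.607 = 117.5; c'Δl = 42.50; W sinα = -14.3
Slice 3: Δl = 1.8/cos5.0° = 1.807 m; N'_3 = 205·cos5.0° − 33·1.807 = 144.6; c'Δl = 29.45; W sinα = 17.9
Slice 4: Δl = 2.2/cos13.5° = 2.263 m; N'_4 = 249·cos13.5° − 35·2.263 = 162.9; c'Δl = 36.88; W sinα = 58.1
Slice 5: Δl = 2.5/cos24.0° = 2.737 m; N'_5 = 247·cos24.0° − 46·2.737 = 99.8; c'Δl = 44.61; W sinα = 100.5
Slice 6: Δl = 1.8/cos34.4° = 2.182 m; N'_6 = 139·cos34.4° − 20·2.182 = 71.1; c'Δl = 35.56; W sinα = 78.5
Slice 7: Δl = 3.1/cos48.2° = 4.651 m; N'_7 = 118·cos48.2° − 12·4.651 = 22.8; c'Δl = 75.81; W sinα = 88.0
Σc'Δl = 298.4 kN/m; ΣN' = 638.4 kN/m; ΣW sinα = 316.9 kN/m
Resisting = 298.4 + 638.4·tan21.2° = 298.4 + 247.6 = 546.0 kN/m
FS = 546.0 / 316.9 = 1.723

FS = 1.72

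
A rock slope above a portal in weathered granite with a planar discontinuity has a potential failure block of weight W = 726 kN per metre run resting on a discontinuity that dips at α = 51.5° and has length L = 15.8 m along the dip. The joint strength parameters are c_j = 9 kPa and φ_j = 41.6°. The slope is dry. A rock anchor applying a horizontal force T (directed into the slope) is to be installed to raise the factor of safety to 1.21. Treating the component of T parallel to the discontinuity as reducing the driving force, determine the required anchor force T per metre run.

Resolving forces along and normal to the sliding plane, with the horizontal anchor force T adding T·sinα to the effective normal force and T·cosα acting up the plane against the driving force:
FS = [c_jL + (W cosα + T sinα) tanφ_j] / [W sinα − T cosα]
Without the anchor: N' = 451.9 kN/m, driving T_d = 568.2 kN/m, resisting R = 9·15.8 + 451.9·tan41.6° = 543.5 kN/m, FS = 0.96.
Setting FS = 1.21 and solving for T:
1.21·(568.2 − T cos51.5°) = 543.5 + T sin51.5°·tan41.6°
T·(sin51.5°·tan41.6° + 1.21·cos51.5°) = 1.21·568.2 − 543.5
T·(0.7826·0.8878 + 1.21·0.6225) = 687.5 − 543.5 = 144.0
T·1.4481 = 144.0
T = 99.5 kN/m

T = 99 kN/m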